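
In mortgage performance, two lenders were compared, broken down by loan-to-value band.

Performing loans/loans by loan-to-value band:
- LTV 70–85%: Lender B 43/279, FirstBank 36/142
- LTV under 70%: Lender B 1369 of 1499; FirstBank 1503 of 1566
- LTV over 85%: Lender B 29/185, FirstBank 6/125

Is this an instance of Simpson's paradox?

No

LTV 70–85%: Lender B 43/279 = 15.4%, FirstBank 36/142 = 25.4% → FirstBank
LTV under 70%: Lender B 1369/1499 = 91.3%, FirstBank 1503/1566 = 96.0% → FirstBank
LTV over 85%: Lender B 29/185 = 15.7%, FirstBank 6/125 = 4.8% → Lender B
Overall: Lender B 1441/1963 = 73.4%, FirstBank 1545/1833 = 84.3% → FirstBank
Neither sweeps: Lender B wins 1 of 3 groups, FirstBank wins 2. FirstBank wins overall but not every group — no Simpson reversal.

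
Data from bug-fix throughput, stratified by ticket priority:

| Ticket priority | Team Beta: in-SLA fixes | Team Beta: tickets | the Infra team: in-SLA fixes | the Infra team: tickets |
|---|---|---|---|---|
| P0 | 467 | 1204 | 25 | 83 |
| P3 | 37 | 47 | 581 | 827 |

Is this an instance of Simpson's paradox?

P0: Team Beta 467/1204 = 38.8%, the Infra team 25/83 = 30.1% → Team Beta
P3: Team Beta 37/47 = 78.7%, the Infra team 581/827 = 70.3% → Team Beta
Overall: Team Beta 504/1251 = 40.3%, the Infra team 606/910 = 66.6% → the Infra team
Team Beta wins each ticket group but the Infra team wins overall — the comparison reverses. Team Beta's tickets skew toward P0, which has a lower base rate.

Yes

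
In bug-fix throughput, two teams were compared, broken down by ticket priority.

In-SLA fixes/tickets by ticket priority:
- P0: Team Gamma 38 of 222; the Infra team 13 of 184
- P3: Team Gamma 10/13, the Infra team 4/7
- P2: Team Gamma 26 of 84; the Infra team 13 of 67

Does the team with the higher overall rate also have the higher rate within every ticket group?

Yes

P0: Team Gamma 38/222 = 17.1%, the Infra team 13/184 = 7.1% → Team Gamma
P3: Team Gamma 10/13 = 76.9%, the Infra team 4/7 = 57.1% → Team Gamma
P2: Team Gamma 26/84 = 31.0%, the Infra team 13/67 = 19.4% → Team Gamma
Overall: Team Gamma 74/319 = 23.2%, the Infra team 30/258 = 11.6% → Team Gamma
Team Gamma wins overall and in every ticket group — no reversal.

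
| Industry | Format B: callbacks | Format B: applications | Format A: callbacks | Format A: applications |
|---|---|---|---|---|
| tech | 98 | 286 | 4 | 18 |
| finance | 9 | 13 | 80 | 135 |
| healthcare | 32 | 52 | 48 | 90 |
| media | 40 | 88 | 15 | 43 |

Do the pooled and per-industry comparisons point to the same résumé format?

Tech: Format B 98/286 = 34.3%, Format A 4/18 = 22.2% → Format B
Finance: Format B 9/13 = 69.2%, Format A 80/135 = 59.3% → Format B
Healthcare: Format B 32/52 = 61.5%, Format A 48/90 = 53.3% → Format B
Media: Format B 40/88 = 45.5%, Format A 15/43 = 34.9% → Format B
Overall: Format B 179/439 = 40.8%, Format A 147/286 = 51.4% → Format A
Format B wins each industry group but Format A wins overall — the comparison reverses. Format B's applications skew toward tech, which has a lower base rate.

No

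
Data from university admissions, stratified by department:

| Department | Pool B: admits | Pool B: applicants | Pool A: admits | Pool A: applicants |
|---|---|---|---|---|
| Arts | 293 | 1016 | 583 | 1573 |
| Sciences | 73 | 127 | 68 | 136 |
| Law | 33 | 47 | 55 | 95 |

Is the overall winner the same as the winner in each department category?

Arts: Pool B 293/1016 = 28.8%, Pool A 583/1573 = 37.1% → Pool A
Sciences: Pool B 73/127 = 57.5%, Pool A 68/136 = 50.0% → Pool B
Law: Pool B 33/47 = 70.2%, Pool A 55/95 = 57.9% → Pool B
Overall: Pool B 399/1190 = 33.5%, Pool A 706/1804 = 39.1% → Pool A
Neither sweeps: Pool B wins 2 of 3 groups, Pool A wins 1. Pool A wins overall but not every group — no Simpson reversal.

No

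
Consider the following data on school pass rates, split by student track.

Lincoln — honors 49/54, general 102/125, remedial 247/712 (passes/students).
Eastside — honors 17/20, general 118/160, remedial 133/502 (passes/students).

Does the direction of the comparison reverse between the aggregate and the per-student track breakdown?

No

Honors: Lincoln 49/54 = 90.7%, Eastside 17/20 = 85.0% → Lincoln
General: Lincoln 102/125 = 81.6%, Eastside 118/160 = 73.8% → Lincoln
Remedial: Lincoln 247/712 = 34.7%, Eastside 133/502 = 26.5% → Lincoln
Overall: Lincoln 398/891 = 44.7%, Eastside 268/682 = 39.3% → Lincoln
Lincoln wins overall and in every student group — no reversal.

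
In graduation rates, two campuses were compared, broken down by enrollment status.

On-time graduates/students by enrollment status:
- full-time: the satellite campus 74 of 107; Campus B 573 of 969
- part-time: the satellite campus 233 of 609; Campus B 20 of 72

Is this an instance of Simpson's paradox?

Full-time: the satellite campus 74/107 = 69.2%, Campus B 573/969 = 59.1% → the satellite campus
Part-time: the satellite campus 233/609 = 38.3%, Campus B 20/72 = 27.8% → the satellite campus
Overall: the satellite campus 307/716 = 42.9%, Campus B 593/1041 = 57.0% → Campus B
The satellite campus wins each enrollment group but Campus B wins overall — the comparison reverses. The satellite campus's students skew toward part-time, which has a lower base rate.

Yes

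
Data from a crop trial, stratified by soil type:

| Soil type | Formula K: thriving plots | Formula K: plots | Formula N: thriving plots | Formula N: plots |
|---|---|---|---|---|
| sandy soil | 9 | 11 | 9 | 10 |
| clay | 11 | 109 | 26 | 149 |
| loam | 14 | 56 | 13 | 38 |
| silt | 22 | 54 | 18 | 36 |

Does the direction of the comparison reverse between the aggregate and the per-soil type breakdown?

No

Sandy soil: Formula K 9/11 = 81.8%, Formula N 9/10 = 90.0% → Formula N
Clay: Formula K 11/109 = 10.1%, Formula N 26/149 = 17.4% → Formula N
Loam: Formula K 14/56 = 25.0%, Formula N 13/38 = 34.2% → Formula N
Silt: Formula K 22/54 = 40.7%, Formula N 18/36 = 50.0% → Formula N
Overall: Formula K 56/230 = 24.3%, Formula N 66/233 = 28.3% → Formula N
Formula N wins overall and in every soil group — no reversal.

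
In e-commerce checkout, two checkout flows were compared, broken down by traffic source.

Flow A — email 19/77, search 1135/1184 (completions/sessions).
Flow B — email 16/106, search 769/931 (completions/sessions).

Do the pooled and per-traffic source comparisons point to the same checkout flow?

Email: Flow A 19/77 = 24.7%, Flow B 16/106 = 15.1% → Flow A
Search: Flow A 1135/1184 = 95.9%, Flow B 769/931 = 82.6% → Flow A
Overall: Flow A 1154/1261 = 91.5%, Flow B 785/1037 = 75.7% → Flow A
Flow A wins overall and in every traffic group — no reversal.

Yes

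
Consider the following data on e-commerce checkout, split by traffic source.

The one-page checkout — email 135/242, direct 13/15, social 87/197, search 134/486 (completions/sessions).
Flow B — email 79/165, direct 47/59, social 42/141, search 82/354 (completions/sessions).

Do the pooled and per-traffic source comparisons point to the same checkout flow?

Yes

Email: the one-page checkout 135/242 = 55.8%, Flow B 79/165 = 47.9% → the one-page checkout
Direct: the one-page checkout 13/15 = 86.7%, Flow B 47/59 = 79.7% → the one-page checkout
Social: the one-page checkout 87/197 = 44.2%, Flow B 42/141 = 29.8% → the one-page checkout
Search: the one-page checkout 134/486 = 27.6%, Flow B 82/354 = 23.2% → the one-page checkout
Overall: the one-page checkout 369/940 = 39.3%, Flow B 250/719 = 34.8% → the one-page checkout
The one-page checkout wins overall and in every traffic group — no reversal.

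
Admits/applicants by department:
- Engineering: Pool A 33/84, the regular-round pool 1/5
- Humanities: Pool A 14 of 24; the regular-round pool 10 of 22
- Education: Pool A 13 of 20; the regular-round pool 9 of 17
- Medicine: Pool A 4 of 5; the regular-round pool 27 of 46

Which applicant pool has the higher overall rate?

the regular-round pool

Engineering: Pool A 33/84 = 39.3%, the regular-round pool 1/5 = 20.0% → Pool A
Humanities: Pool A 14/24 = 58.3%, the regular-round pool 10/22 = 45.5% → Pool A
Education: Pool A 13/20 = 65.0%, the regular-round pool 9/17 = 52.9% → Pool A
Medicine: Pool A 4/5 = 80.0%, the regular-round pool 27/46 = 58.7% → Pool A
Overall: Pool A 64/133 = 48.1%, the regular-round pool 47/90 = 52.2% → the regular-round pool
(Pool A wins every department group but the regular-round pool wins overall — Pool A's applicants skew toward the low-rate Engineering group.)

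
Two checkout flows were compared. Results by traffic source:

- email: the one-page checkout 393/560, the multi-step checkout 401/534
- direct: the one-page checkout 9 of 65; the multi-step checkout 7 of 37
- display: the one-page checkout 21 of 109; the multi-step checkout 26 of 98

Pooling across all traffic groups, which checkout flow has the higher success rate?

Email: the one-page checkout 393/560 = 70.2%, the multi-step checkout 401/534 = 75.1% → the multi-step checkout
Direct: the one-page checkout 9/65 = 13.8%, the multi-step checkout 7/37 = 18.9% → the multi-step checkout
Display: the one-page checkout 21/109 = 19.3%, the multi-step checkout 26/98 = 26.5% → the multi-step checkout
Overall: the one-page checkout 423/734 = 57.6%, the multi-step checkout 434/669 = 64.9% → the multi-step checkout

the multi-step checkout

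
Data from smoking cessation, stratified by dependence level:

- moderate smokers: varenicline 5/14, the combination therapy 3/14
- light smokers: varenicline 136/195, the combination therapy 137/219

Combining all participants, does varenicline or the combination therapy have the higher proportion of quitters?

Moderate smokers: varenicline 5/14 = 35.7%, the combination therapy 3/14 = 21.4% → varenicline
Light smokers: varenicline 136/195 = 69.7%, the combination therapy 137/219 = 62.6% → varenicline
Overall: varenicline 141/209 = 67.5%, the combination therapy 140/233 = 60.1% → varenicline

varenicline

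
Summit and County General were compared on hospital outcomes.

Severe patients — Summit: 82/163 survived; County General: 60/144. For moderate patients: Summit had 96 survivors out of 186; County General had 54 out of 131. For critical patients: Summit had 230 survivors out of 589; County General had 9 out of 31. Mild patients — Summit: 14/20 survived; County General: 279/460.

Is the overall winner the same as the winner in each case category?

No

Severe: Summit 82/163 = 50.3%, County General 60/144 = 41.7% → Summit
Moderate: Summit 96/186 = 51.6%, County General 54/131 = 41.2% → Summit
Critical: Summit 230/589 = 39.0%, County General 9/31 = 29.0% → Summit
Mild: Summit 14/20 = 70.0%, County General 279/460 = 60.7% → Summit
Overall: Summit 422/958 = 44.1%, County General 402/766 = 52.5% → County General
Summit wins each case group but County General wins overall — the comparison reverses. Summit's patients skew toward critical, which has a lower base rate.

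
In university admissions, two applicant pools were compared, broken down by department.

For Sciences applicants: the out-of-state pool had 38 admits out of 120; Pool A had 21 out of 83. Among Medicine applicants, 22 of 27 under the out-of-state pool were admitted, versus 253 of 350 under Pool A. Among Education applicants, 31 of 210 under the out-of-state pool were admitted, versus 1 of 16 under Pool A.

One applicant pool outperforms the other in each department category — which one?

Sciences: the out-of-state pool 38/120 = 31.7%, Pool A 21/83 = 25.3% → the out-of-state pool
Medicine: the out-of-state pool 22/27 = 81.5%, Pool A 253/350 = 72.3% → the out-of-state pool
Education: the out-of-state pool 31/210 = 14.8%, Pool A 1/16 = 6.2% → the out-of-state pool
The out-of-state pool has the higher rate in all 3 groups.

the out-of-state pool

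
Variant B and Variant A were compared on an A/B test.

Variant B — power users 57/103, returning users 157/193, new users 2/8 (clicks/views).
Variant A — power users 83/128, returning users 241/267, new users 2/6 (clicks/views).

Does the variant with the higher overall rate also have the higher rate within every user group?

Power users: Variant B 57/103 = 55.3%, Variant A 83/128 = 64.8% → Variant A
Returning users: Variant B 157/193 = 81.3%, Variant A 241/267 = 90.3% → Variant A
New users: Variant B 2/8 = 25.0%, Variant A 2/6 = 33.3% → Variant A
Overall: Variant B 216/304 = 71.1%, Variant A 326/401 = 81.3% → Variant A
Variant A wins overall and in every user group — no reversal.

Yes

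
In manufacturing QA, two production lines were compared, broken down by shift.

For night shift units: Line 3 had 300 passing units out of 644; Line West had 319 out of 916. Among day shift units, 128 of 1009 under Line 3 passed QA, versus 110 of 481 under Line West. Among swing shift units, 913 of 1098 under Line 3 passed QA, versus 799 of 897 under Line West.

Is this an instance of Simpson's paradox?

No

Night shift: Line 3 300/644 = 46.6%, Line West 319/916 = 34.8% → Line 3
Day shift: Line 3 128/1009 = 12.7%, Line West 110/481 = 22.9% → Line West
Swing shift: Line 3 913/1098 = 83.2%, Line West 799/897 = 89.1% → Line West
Overall: Line 3 1341/2751 = 48.7%, Line West 1228/2294 = 53.5% → Line West
Neither sweeps: Line 3 wins 1 of 3 groups, Line West wins 2. Line West wins overall but not every group — no Simpson reversal.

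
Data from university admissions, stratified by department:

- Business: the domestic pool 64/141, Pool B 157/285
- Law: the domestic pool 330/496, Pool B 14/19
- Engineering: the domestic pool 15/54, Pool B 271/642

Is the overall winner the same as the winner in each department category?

Business: the domestic pool 64/141 = 45.4%, Pool B 157/285 = 55.1% → Pool B
Law: the domestic pool 330/496 = 66.5%, Pool B 14/19 = 73.7% → Pool B
Engineering: the domestic pool 15/54 = 27.8%, Pool B 271/642 = 42.2% → Pool B
Overall: the domestic pool 409/691 = 59.2%, Pool B 442/946 = 46.7% → the domestic pool
Pool B wins each department group but the domestic pool wins overall — the comparison reverses. Pool B's applicants skew toward Engineering, which has a lower base rate.

No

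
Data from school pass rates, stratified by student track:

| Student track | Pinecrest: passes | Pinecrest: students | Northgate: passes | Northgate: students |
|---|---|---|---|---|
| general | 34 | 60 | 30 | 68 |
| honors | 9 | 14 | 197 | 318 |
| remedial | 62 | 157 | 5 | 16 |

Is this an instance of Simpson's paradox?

General: Pinecrest 34/60 = 56.7%, Northgate 30/68 = 44.1% → Pinecrest
Honors: Pinecrest 9/14 = 64.3%, Northgate 197/318 = 61.9% → Pinecrest
Remedial: Pinecrest 62/157 = 39.5%, Northgate 5/16 = 31.2% → Pinecrest
Overall: Pinecrest 105/231 = 45.5%, Northgate 232/402 = 57.7% → Northgate
Pinecrest wins each student group but Northgate wins overall — the comparison reverses. Pinecrest's students skew toward remedial, which has a lower base rate.

Yes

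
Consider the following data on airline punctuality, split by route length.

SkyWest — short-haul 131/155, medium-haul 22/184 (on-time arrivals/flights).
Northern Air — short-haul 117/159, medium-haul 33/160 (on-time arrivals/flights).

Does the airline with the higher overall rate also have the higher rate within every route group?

No

Short-haul: SkyWest 131/155 = 84.5%, Northern Air 117/159 = 73.6% → SkyWest
Medium-haul: SkyWest 22/184 = 12.0%, Northern Air 33/160 = 20.6% → Northern Air
Overall: SkyWest 153/339 = 45.1%, Northern Air 150/319 = 47.0% → Northern Air
Neither sweeps: SkyWest wins 1 of 2 groups, Northern Air wins 1. Northern Air wins overall but not every group — no Simpson reversal.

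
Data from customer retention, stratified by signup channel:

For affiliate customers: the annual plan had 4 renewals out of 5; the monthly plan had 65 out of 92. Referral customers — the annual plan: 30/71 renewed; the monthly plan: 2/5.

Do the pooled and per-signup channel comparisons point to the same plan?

No

Affiliate: the annual plan 4/5 = 80.0%, the monthly plan 65/92 = 70.7% → the annual plan
Referral: the annual plan 30/71 = 42.3%, the monthly plan 2/5 = 40.0% → the annual plan
Overall: the annual plan 34/76 = 44.7%, the monthly plan 67/97 = 69.1% → the monthly plan
The annual plan wins each signup group but the monthly plan wins overall — the comparison reverses. The annual plan's customers skew toward referral, which has a lower base rate.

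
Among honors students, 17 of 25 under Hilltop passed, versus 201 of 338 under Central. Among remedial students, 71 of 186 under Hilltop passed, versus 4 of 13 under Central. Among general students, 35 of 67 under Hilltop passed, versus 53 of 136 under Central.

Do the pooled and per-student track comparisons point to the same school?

No

Honors: Hilltop 17/25 = 68.0%, Central 201/338 = 59.5% → Hilltop
Remedial: Hilltop 71/186 = 38.2%, Central 4/13 = 30.8% → Hilltop
General: Hilltop 35/67 = 52.2%, Central 53/136 = 39.0% → Hilltop
Overall: Hilltop 123/278 = 44.2%, Central 258/487 = 53.0% → Central
Hilltop wins each student group but Central wins overall — the comparison reverses. Hilltop's students skew toward remedial, which has a lower base rate.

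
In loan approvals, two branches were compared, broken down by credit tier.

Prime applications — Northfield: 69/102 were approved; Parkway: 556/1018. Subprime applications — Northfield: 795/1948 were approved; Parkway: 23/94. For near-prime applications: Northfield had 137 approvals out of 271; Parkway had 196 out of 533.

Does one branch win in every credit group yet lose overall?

Prime: Northfield 69/102 = 67.6%, Parkway 556/1018 = 54.6% → Northfield
Subprime: Northfield 795/1948 = 40.8%, Parkway 23/94 = 24.5% → Northfield
Near-prime: Northfield 137/271 = 50.6%, Parkway 196/533 = 36.8% → Northfield
Overall: Northfield 1001/2321 = 43.1%, Parkway 775/1645 = 47.1% → Parkway
Northfield wins each credit group but Parkway wins overall — the comparison reverses. Northfield's applications skew toward subprime, which has a lower base rate.

Yes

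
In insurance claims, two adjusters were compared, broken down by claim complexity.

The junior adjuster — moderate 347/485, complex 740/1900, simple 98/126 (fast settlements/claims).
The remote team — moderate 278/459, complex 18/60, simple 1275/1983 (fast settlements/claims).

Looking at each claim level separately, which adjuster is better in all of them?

the junior adjuster

Moderate: the junior adjuster 347/485 = 71.5%, the remote team 278/459 = 60.6% → the junior adjuster
Complex: the junior adjuster 740/1900 = 38.9%, the remote team 18/60 = 30.0% → the junior adjuster
Simple: the junior adjuster 98/126 = 77.8%, the remote team 1275/1983 = 64.3% → the junior adjuster
The junior adjuster has the higher rate in all 3 groups.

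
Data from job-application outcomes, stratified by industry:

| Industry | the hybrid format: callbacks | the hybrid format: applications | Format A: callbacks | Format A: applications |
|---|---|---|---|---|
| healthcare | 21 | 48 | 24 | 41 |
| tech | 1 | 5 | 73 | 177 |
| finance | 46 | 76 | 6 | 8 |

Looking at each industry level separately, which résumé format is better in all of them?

Format A

Healthcare: the hybrid format 21/48 = 43.8%, Format A 24/41 = 58.5% → Format A
Tech: the hybrid format 1/5 = 20.0%, Format A 73/177 = 41.2% → Format A
Finance: the hybrid format 46/76 = 60.5%, Format A 6/8 = 75.0% → Format A
Format A has the higher rate in all 3 groups.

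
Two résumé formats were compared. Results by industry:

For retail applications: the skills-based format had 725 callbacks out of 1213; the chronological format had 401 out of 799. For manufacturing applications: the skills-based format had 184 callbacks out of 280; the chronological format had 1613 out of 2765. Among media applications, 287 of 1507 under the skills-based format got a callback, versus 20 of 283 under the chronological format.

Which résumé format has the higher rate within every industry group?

the skills-based format

Retail: the skills-based format 725/1213 = 59.8%, the chronological format 401/799 = 50.2% → the skills-based format
Manufacturing: the skills-based format 184/280 = 65.7%, the chronological format 1613/2765 = 58.3% → the skills-based format
Media: the skills-based format 287/1507 = 19.0%, the chronological format 20/283 = 7.1% → the skills-based format
The skills-based format has the higher rate in all 3 groups.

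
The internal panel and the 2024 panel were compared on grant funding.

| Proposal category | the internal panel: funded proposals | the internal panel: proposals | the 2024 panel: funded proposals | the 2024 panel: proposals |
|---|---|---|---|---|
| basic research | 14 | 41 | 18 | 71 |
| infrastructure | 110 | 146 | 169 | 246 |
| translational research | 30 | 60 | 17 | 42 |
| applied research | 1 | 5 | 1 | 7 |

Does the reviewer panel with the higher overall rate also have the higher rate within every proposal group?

Basic research: the internal panel 14/41 = 34.1%, the 2024 panel 18/71 = 25.4% → the internal panel
Infrastructure: the internal panel 110/146 = 75.3%, the 2024 panel 169/246 = 68.7% → the internal panel
Translational research: the internal panel 30/60 = 50.0%, the 2024 panel 17/42 = 40.5% → the internal panel
Applied research: the internal panel 1/5 = 20.0%, the 2024 panel 1/7 = 14.3% → the internal panel
Overall: the internal panel 155/252 = 61.5%, the 2024 panel 205/366 = 56.0% → the internal panel
The internal panel wins overall and in every proposal group — no reversal.

Yes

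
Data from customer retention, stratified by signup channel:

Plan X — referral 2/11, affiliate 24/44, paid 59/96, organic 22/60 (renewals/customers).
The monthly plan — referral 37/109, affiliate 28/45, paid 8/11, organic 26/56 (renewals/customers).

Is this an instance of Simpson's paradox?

Referral: Plan X 2/11 = 18.2%, the monthly plan 37/109 = 33.9% → the monthly plan
Affiliate: Plan X 24/44 = 54.5%, the monthly plan 28/45 = 62.2% → the monthly plan
Paid: Plan X 59/96 = 61.5%, the monthly plan 8/11 = 72.7% → the monthly plan
Organic: Plan X 22/60 = 36.7%, the monthly plan 26/56 = 46.4% → the monthly plan
Overall: Plan X 107/211 = 50.7%, the monthly plan 99/221 = 44.8% → Plan X
The monthly plan wins each signup group but Plan X wins overall — the comparison reverses. The monthly plan's customers skew toward referral, which has a lower base rate.

Yes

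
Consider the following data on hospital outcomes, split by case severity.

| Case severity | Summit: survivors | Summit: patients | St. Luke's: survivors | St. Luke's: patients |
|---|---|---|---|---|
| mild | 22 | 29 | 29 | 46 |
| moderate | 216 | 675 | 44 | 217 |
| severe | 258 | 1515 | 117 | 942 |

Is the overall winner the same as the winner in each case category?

Mild: Summit 22/29 = 75.9%, St. Luke's 29/46 = 63.0% → Summit
Moderate: Summit 216/675 = 32.0%, St. Luke's 44/217 = 20.3% → Summit
Severe: Summit 258/1515 = 17.0%, St. Luke's 117/942 = 12.4% → Summit
Overall: Summit 496/2219 = 22.4%, St. Luke's 190/1205 = 15.8% → Summit
Summit wins overall and in every case group — no reversal.

Yes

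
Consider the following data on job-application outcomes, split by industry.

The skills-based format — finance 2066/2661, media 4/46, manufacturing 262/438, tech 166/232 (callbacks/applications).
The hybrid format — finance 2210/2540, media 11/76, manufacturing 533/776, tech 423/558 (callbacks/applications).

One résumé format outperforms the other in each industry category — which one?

the hybrid format

Finance: the skills-based format 2066/2661 = 77.6%, the hybrid format 2210/2540 = 87.0% → the hybrid format
Media: the skills-based format 4/46 = 8.7%, the hybrid format 11/76 = 14.5% → the hybrid format
Manufacturing: the skills-based format 262/438 = 59.8%, the hybrid format 533/776 = 68.7% → the hybrid format
Tech: the skills-based format 166/232 = 71.6%, the hybrid format 423/558 = 75.8% → the hybrid format
The hybrid format has the higher rate in all 4 groups.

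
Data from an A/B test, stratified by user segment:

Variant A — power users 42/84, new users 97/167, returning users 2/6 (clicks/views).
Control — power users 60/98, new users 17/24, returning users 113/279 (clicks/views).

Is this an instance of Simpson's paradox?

Yes

Power users: Variant A 42/84 = 50.0%, Control 60/98 = 61.2% → Control
New users: Variant A 97/167 = 58.1%, Control 17/24 = 70.8% → Control
Returning users: Variant A 2/6 = 33.3%, Control 113/279 = 40.5% → Control
Overall: Variant A 141/257 = 54.9%, Control 190/401 = 47.4% → Variant A
Control wins each user group but Variant A wins overall — the comparison reverses. Control's views skew toward returning users, which has a lower base rate.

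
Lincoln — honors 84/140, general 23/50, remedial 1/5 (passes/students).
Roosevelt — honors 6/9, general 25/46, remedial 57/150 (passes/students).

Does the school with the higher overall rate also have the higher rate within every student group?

Honors: Lincoln 84/140 = 60.0%, Roosevelt 6/9 = 66.7% → Roosevelt
General: Lincoln 23/50 = 46.0%, Roosevelt 25/46 = 54.3% → Roosevelt
Remedial: Lincoln 1/5 = 20.0%, Roosevelt 57/150 = 38.0% → Roosevelt
Overall: Lincoln 108/195 = 55.4%, Roosevelt 88/205 = 42.9% → Lincoln
Roosevelt wins each student group but Lincoln wins overall — the comparison reverses. Roosevelt's students skew toward remedial, which has a lower base rate.

No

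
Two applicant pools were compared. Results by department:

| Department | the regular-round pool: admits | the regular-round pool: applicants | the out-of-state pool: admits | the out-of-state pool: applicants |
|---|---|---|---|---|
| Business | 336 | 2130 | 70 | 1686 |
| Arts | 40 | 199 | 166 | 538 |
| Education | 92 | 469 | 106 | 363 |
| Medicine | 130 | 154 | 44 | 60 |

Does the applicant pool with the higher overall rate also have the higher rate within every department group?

Business: the regular-round pool 336/2130 = 15.8%, the out-of-state pool 70/1686 = 4.2% → the regular-round pool
Arts: the regular-round pool 40/199 = 20.1%, the out-of-state pool 166/538 = 30.9% → the out-of-state pool
Education: the regular-round pool 92/469 = 19.6%, the out-of-state pool 106/363 = 29.2% → the out-of-state pool
Medicine: the regular-round pool 130/154 = 84.4%, the out-of-state pool 44/60 = 73.3% → the regular-round pool
Overall: the regular-round pool 598/2952 = 20.3%, the out-of-state pool 386/2647 = 14.6% → the regular-round pool
Neither sweeps: the regular-round pool wins 2 of 4 groups, the out-of-state pool wins 2. The regular-round pool wins overall but not every group — no Simpson reversal.

No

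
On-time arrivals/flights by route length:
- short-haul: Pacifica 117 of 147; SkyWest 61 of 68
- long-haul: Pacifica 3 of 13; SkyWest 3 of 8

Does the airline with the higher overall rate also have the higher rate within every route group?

Yes

Short-haul: Pacifica 117/147 = 79.6%, SkyWest 61/68 = 89.7% → SkyWest
Long-haul: Pacifica 3/13 = 23.1%, SkyWest 3/8 = 37.5% → SkyWest
Overall: Pacifica 120/160 = 75.0%, SkyWest 64/76 = 84.2% → SkyWest
SkyWest wins overall and in every route group — no reversal.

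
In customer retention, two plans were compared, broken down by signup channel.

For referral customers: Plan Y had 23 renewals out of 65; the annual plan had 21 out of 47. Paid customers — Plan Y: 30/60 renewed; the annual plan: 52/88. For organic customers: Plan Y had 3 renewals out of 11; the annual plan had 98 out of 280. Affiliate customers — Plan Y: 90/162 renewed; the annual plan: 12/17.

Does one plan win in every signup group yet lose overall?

Yes

Referral: Plan Y 23/65 = 35.4%, the annual plan 21/47 = 44.7% → the annual plan
Paid: Plan Y 30/60 = 50.0%, the annual plan 52/88 = 59.1% → the annual plan
Organic: Plan Y 3/11 = 27.3%, the annual plan 98/280 = 35.0% → the annual plan
Affiliate: Plan Y 90/162 = 55.6%, the annual plan 12/17 = 70.6% → the annual plan
Overall: Plan Y 146/298 = 49.0%, the annual plan 183/432 = 42.4% → Plan Y
The annual plan wins each signup group but Plan Y wins overall — the comparison reverses. The annual plan's customers skew toward organic, which has a lower base rate.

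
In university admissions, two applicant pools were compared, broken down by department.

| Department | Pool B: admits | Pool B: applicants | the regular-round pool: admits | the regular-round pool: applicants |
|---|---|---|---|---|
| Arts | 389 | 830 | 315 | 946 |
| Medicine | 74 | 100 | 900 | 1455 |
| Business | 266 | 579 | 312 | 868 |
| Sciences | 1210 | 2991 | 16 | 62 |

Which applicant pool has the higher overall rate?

the regular-round pool

Arts: Pool B 389/830 = 46.9%, the regular-round pool 315/946 = 33.3% → Pool B
Medicine: Pool B 74/100 = 74.0%, the regular-round pool 900/1455 = 61.9% → Pool B
Business: Pool B 266/579 = 45.9%, the regular-round pool 312/868 = 35.9% → Pool B
Sciences: Pool B 1210/2991 = 40.5%, the regular-round pool 16/62 = 25.8% → Pool B
Overall: Pool B 1939/4500 = 43.1%, the regular-round pool 1543/3331 = 46.3% → the regular-round pool
(Pool B wins every department group but the regular-round pool wins overall — Pool B's applicants skew toward the low-rate Sciences group.)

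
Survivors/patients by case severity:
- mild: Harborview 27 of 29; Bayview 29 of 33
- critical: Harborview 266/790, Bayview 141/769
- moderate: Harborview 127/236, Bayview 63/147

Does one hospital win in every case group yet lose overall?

Mild: Harborview 27/29 = 93.1%, Bayview 29/33 = 87.9% → Harborview
Critical: Harborview 266/790 = 33.7%, Bayview 141/769 = 18.3% → Harborview
Moderate: Harborview 127/236 = 53.8%, Bayview 63/147 = 42.9% → Harborview
Overall: Harborview 420/1055 = 39.8%, Bayview 233/949 = 24.6% → Harborview
Harborview wins overall and in every case group — no reversal.

No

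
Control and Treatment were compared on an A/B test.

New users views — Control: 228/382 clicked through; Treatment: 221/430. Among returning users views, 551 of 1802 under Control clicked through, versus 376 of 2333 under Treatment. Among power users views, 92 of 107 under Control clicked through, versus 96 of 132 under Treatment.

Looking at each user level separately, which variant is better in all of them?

New users: Control 228/382 = 59.7%, Treatment 221/430 = 51.4% → Control
Returning users: Control 551/1802 = 30.6%, Treatment 376/2333 = 16.1% → Control
Power users: Control 92/107 = 86.0%, Treatment 96/132 = 72.7% → Control
Control has the higher rate in all 3 groups.

Control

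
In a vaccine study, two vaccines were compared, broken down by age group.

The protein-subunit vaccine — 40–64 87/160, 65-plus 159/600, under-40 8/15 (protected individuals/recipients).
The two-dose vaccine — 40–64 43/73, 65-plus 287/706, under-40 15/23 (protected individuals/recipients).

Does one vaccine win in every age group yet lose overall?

40–64: the protein-subunit vaccine 87/160 = 54.4%, the two-dose vaccine 43/73 = 58.9% → the two-dose vaccine
65-plus: the protein-subunit vaccine 159/600 = 26.5%, the two-dose vaccine 287/706 = 40.7% → the two-dose vaccine
Under-40: the protein-subunit vaccine 8/15 = 53.3%, the two-dose vaccine 15/23 = 65.2% → the two-dose vaccine
Overall: the protein-subunit vaccine 254/775 = 32.8%, the two-dose vaccine 345/802 = 43.0% → the two-dose vaccine
The two-dose vaccine wins overall and in every age group — no reversal.

No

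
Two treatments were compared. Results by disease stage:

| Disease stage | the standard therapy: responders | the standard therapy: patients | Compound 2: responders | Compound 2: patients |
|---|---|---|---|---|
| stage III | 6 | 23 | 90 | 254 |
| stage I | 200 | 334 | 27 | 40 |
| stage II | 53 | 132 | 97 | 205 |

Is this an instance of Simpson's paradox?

Yes

Stage III: the standard therapy 6/23 = 26.1%, Compound 2 90/254 = 35.4% → Compound 2
Stage I: the standard therapy 200/334 = 59.9%, Compound 2 27/40 = 67.5% → Compound 2
Stage II: the standard therapy 53/132 = 40.2%, Compound 2 97/205 = 47.3% → Compound 2
Overall: the standard therapy 259/489 = 53.0%, Compound 2 214/499 = 42.9% → the standard therapy
Compound 2 wins each disease group but the standard therapy wins overall — the comparison reverses. Compound 2's patients skew toward stage III, which has a lower base rate.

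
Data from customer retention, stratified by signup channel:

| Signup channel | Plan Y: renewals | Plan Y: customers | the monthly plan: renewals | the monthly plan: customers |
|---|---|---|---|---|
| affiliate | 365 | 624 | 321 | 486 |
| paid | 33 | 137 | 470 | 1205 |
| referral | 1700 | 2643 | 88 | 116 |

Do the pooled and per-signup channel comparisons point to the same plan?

No

Affiliate: Plan Y 365/624 = 58.5%, the monthly plan 321/486 = 66.0% → the monthly plan
Paid: Plan Y 33/137 = 24.1%, the monthly plan 470/1205 = 39.0% → the monthly plan
Referral: Plan Y 1700/2643 = 64.3%, the monthly plan 88/116 = 75.9% → the monthly plan
Overall: Plan Y 2098/3404 = 61.6%, the monthly plan 879/1807 = 48.6% → Plan Y
The monthly plan wins each signup group but Plan Y wins overall — the comparison reverses. The monthly plan's customers skew toward paid, which has a lower base rate.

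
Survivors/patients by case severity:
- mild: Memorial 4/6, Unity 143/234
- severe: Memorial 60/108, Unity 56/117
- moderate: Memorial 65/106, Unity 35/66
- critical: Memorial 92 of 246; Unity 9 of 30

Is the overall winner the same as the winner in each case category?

Mild: Memorial 4/6 = 66.7%, Unity 143/234 = 61.1% → Memorial
Severe: Memorial 60/108 = 55.6%, Unity 56/117 = 47.9% → Memorial
Moderate: Memorial 65/106 = 61.3%, Unity 35/66 = 53.0% → Memorial
Critical: Memorial 92/246 = 37.4%, Unity 9/30 = 30.0% → Memorial
Overall: Memorial 221/466 = 47.4%, Unity 243/447 = 54.4% → Unity
Memorial wins each case group but Unity wins overall — the comparison reverses. Memorial's patients skew toward critical, which has a lower base rate.

No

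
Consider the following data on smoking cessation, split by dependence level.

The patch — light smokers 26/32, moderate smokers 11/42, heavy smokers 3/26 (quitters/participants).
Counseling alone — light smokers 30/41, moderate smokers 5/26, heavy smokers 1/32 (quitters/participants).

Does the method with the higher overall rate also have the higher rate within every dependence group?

Light smokers: the patch 26/32 = 81.2%, counseling alone 30/41 = 73.2% → the patch
Moderate smokers: the patch 11/42 = 26.2%, counseling alone 5/26 = 19.2% → the patch
Heavy smokers: the patch 3/26 = 11.5%, counseling alone 1/32 = 3.1% → the patch
Overall: the patch 40/100 = 40.0%, counseling alone 36/99 = 36.4% → the patch
The patch wins overall and in every dependence group — no reversal.

Yes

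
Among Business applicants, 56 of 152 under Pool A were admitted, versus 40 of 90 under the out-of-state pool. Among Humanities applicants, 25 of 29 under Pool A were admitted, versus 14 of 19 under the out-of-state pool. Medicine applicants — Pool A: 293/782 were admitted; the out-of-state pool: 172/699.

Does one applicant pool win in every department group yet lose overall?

No

Business: Pool A 56/152 = 36.8%, the out-of-state pool 40/90 = 44.4% → the out-of-state pool
Humanities: Pool A 25/29 = 86.2%, the out-of-state pool 14/19 = 73.7% → Pool A
Medicine: Pool A 293/782 = 37.5%, the out-of-state pool 172/699 = 24.6% → Pool A
Overall: Pool A 374/963 = 38.8%, the out-of-state pool 226/808 = 28.0% → Pool A
Neither sweeps: Pool A wins 2 of 3 groups, the out-of-state pool wins 1. Pool A wins overall but not every group — no Simpson reversal.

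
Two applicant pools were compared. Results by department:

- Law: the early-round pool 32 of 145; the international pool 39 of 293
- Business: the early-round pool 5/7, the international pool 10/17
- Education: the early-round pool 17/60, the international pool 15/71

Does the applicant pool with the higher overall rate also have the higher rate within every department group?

Yes

Law: the early-round pool 32/145 = 22.1%, the international pool 39/293 = 13.3% → the early-round pool
Business: the early-round pool 5/7 = 71.4%, the international pool 10/17 = 58.8% → the early-round pool
Education: the early-round pool 17/60 = 28.3%, the international pool 15/71 = 21.1% → the early-round pool
Overall: the early-round pool 54/212 = 25.5%, the international pool 64/381 = 16.8% → the early-round pool
The early-round pool wins overall and in every department group — no reversal.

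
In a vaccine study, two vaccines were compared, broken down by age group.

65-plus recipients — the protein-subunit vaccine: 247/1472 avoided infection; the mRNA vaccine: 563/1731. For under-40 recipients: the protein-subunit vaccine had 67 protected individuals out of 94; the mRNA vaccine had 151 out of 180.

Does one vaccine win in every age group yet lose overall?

No

65-plus: the protein-subunit vaccine 247/1472 = 16.8%, the mRNA vaccine 563/1731 = 32.5% → the mRNA vaccine
Under-40: the protein-subunit vaccine 67/94 = 71.3%, the mRNA vaccine 151/180 = 83.9% → the mRNA vaccine
Overall: the protein-subunit vaccine 314/1566 = 20.1%, the mRNA vaccine 714/1911 = 37.4% → the mRNA vaccine
The mRNA vaccine wins overall and in every age group — no reversal.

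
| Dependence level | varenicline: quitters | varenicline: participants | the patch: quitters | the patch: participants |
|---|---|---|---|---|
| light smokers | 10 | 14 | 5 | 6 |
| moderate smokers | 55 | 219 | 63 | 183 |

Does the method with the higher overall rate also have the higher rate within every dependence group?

Yes

Light smokers: varenicline 10/14 = 71.4%, the patch 5/6 = 83.3% → the patch
Moderate smokers: varenicline 55/219 = 25.1%, the patch 63/183 = 34.4% → the patch
Overall: varenicline 65/233 = 27.9%, the patch 68/189 = 36.0% → the patch
The patch wins overall and in every dependence group — no reversal.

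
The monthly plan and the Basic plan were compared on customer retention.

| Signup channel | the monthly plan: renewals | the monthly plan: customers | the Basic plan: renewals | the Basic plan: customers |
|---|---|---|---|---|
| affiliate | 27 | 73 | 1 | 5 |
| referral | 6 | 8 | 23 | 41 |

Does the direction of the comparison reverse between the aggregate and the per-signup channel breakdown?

Yes

Affiliate: the monthly plan 27/73 = 37.0%, the Basic plan 1/5 = 20.0% → the monthly plan
Referral: the monthly plan 6/8 = 75.0%, the Basic plan 23/41 = 56.1% → the monthly plan
Overall: the monthly plan 33/81 = 40.7%, the Basic plan 24/46 = 52.2% → the Basic plan
The monthly plan wins each signup group but the Basic plan wins overall — the comparison reverses. The monthly plan's customers skew toward affiliate, which has a lower base rate.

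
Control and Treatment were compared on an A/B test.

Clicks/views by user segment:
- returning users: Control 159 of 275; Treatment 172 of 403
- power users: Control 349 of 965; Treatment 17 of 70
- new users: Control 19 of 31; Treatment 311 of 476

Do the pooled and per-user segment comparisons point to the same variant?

No

Returning users: Control 159/275 = 57.8%, Treatment 172/403 = 42.7% → Control
Power users: Control 349/965 = 36.2%, Treatment 17/70 = 24.3% → Control
New users: Control 19/31 = 61.3%, Treatment 311/476 = 65.3% → Treatment
Overall: Control 527/1271 = 41.5%, Treatment 500/949 = 52.7% → Treatment
Neither sweeps: Control wins 2 of 3 groups, Treatment wins 1. Treatment wins overall but not every group — no Simpson reversal.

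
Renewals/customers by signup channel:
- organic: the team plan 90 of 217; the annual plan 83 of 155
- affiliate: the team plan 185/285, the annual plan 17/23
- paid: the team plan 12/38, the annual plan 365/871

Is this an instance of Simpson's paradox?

Organic: the team plan 90/217 = 41.5%, the annual plan 83/155 = 53.5% → the annual plan
Affiliate: the team plan 185/285 = 64.9%, the annual plan 17/23 = 73.9% → the annual plan
Paid: the team plan 12/38 = 31.6%, the annual plan 365/871 = 41.9% → the annual plan
Overall: the team plan 287/540 = 53.1%, the annual plan 465/1049 = 44.3% → the team plan
The annual plan wins each signup group but the team plan wins overall — the comparison reverses. The annual plan's customers skew toward paid, which has a lower base rate.

Yes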